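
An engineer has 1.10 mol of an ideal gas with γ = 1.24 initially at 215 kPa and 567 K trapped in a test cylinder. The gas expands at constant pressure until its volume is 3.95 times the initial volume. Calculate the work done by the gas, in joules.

15300 J

V₁ = nRT₁/P₁ = 1.10×8.314×567/215 = 24.1 L.
Isobaric: P stays 215 kPa; V/T = const ⇒ T₂ = 2240 K, V₂ = 95.3 L.
W = PΔV = 215×(95.3−24.1) kPa·L = 15300 J.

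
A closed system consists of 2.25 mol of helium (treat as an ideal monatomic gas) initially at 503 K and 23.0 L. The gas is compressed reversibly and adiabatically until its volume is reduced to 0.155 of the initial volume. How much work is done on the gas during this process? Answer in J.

34800 J

P₁ = nRT₁/V₁ = 2.25×8.314×503/23.0 = 409 kPa.
Adiabatic: TV^(γ−1) = const ⇒ T₂ = 503×(6.45)^0.667 = 1740 K; PV^γ = const ⇒ P₂ = 9150 kPa.
ΔU = nCvΔT = 2.25×12.5×(1740−503) = 34800 J.
Q = 0 for an adiabatic process, so W = −ΔU = -34800 J.
Work done on the gas = −W_by = 34800 J.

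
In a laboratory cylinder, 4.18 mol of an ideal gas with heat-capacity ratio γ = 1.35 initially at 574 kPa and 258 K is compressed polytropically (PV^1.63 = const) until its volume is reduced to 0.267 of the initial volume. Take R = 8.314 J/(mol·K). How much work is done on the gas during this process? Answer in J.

V₁ = nRT₁/P₁ = 4.18×8.314×258/574 = 15.6 L.
Polytropic n=1.63: T₂ = T₁(V₁/V₂)^(n−1) = 258×(3.75)^0.63 = 593 K; P₂ = P₁(V₁/V₂)^n = 4940 kPa.
W = (P₁V₁−P₂V₂)/(n−1) = (574×15.6−4940×4.17)/0.63 = -18500 J.
Work done on the gas = −W_by = 18500 J.

18500 J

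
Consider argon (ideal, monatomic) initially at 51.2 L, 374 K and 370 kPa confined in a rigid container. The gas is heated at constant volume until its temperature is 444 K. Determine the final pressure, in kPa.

Isochoric: V stays 51.2 L; P/T = const ⇒ T₂ = 444 K, P₂ = 439 kPa.

439 kPa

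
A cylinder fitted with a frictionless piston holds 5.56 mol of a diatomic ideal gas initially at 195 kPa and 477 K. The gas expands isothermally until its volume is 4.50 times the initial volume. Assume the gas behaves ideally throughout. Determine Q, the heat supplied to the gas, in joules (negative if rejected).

33200 J

V₁ = nRT₁/P₁ = 5.56×8.314×477/195 = 113 L.
Isothermal: T stays 477 K; PV = const ⇒ V₂ = 509 L, P₂ = 43.3 kPa.
ΔU = 0 (ideal gas, T constant).
W = nRT ln(V₂/V₁) = 5.56×8.314×477×ln(4.50) = 33200 J.
Q = ΔU + W = 33200 J.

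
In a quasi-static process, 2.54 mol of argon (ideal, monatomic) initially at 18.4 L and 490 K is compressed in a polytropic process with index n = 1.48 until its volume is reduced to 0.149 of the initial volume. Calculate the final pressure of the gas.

9410 kPa

P₁ = nRT₁/V₁ = 2.54×8.314×490/18.4 = 562 kPa.
Polytropic n=1.48: T₂ = T₁(V₁/V₂)^(n−1) = 490×(6.71)^0.48 = 1220 K; P₂ = P₁(V₁/V₂)^n = 9410 kPa.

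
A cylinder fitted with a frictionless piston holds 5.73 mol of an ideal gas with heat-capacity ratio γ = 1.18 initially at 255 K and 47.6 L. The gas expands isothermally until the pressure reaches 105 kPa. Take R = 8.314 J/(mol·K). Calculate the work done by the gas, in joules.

P₁ = nRT₁/V₁ = 5.73×8.314×255/47.6 = 255 kPa.
Isothermal: T stays 255 K; PV = const ⇒ V₂ = 116 L, P₂ = 105 kPa.
W = nRT ln(V₂/V₁) = 5.73×8.314×255×ln(2.43) = 10800 J.

10800 J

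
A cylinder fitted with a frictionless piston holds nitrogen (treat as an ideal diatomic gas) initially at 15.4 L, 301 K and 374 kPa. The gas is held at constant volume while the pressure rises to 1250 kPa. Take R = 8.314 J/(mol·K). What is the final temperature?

1010 K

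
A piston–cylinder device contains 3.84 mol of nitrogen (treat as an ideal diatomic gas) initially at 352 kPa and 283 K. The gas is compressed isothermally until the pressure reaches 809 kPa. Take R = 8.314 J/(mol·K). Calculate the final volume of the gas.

V₁ = nRT₁/P₁ = 3.84×8.314×283/352 = 25.7 L.
Isothermal: T stays 283 K; PV = const ⇒ V₂ = 11.2 L, P₂ = 809 kPa.

11.2 L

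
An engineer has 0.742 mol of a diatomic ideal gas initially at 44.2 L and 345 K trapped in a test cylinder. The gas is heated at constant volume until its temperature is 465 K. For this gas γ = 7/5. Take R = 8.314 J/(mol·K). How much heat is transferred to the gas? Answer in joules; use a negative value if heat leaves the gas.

P₁ = nRT₁/V₁ = 0.742×8.314×345/44.2 = 48.2 kPa.
Isochoric: V stays 44.2 L; P/T = const ⇒ T₂ = 465 K, P₂ = 64.9 kPa.
W = 0 (no volume change).
ΔU = nCvΔT = 0.742×20.8×(465−345) = 1850 J.
Q = ΔU = 1850 J.

1850 J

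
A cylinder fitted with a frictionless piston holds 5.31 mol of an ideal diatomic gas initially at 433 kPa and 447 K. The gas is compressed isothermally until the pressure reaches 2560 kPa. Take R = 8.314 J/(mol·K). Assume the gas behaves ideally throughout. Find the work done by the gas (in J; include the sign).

V₁ = nRT₁/P₁ = 5.31×8.314×447/433 = 45.6 L.
Isothermal: T stays 447 K; PV = const ⇒ V₂ = 7.71 L, P₂ = 2560 kPa.
W = nRT ln(V₂/V₁) = 5.31×8.314×447×ln(0.169) = -35100 J.

-35100 J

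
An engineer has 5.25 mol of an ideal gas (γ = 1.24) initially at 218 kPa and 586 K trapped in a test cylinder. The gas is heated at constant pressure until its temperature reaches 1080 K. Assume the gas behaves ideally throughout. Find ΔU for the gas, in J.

89800 J

V₁ = nRT₁/P₁ = 5.25×8.314×586/218 = 117 L.
Isobaric: P stays 218 kPa; V/T = const ⇒ T₂ = 1080 K, V₂ = 216 L.
For an ideal gas ΔU = nCvΔT with Cv = R/(γ−1) = 34.6 J/(mol·K).
ΔU = 5.25×34.6×(1080−586) = 89800 J.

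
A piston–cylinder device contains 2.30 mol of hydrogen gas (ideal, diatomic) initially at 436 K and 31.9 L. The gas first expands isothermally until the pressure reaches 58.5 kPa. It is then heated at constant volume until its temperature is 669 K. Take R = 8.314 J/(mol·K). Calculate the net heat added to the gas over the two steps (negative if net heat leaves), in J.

23600 J

P₁ = nRT₁/V₁ = 2.30×8.314×436/31.9 = 261 kPa.
Step 1 — Isothermal: T stays 436 K; PV = const ⇒ V₂ = 143 L, P₂ = 58.5 kPa.
ΔU = 0 (ideal gas, T constant).
W = nRT ln(V₂/V₁) = 2.30×8.314×436×ln(4.47) = 12500 J.
Q = ΔU + W = 12500 J.
State after step 1: P = 58.5 kPa, V = 143 L, T = 436 K.
Step 2 — Isochoric: V stays 143 L; P/T = const ⇒ T₂ = 669 K, P₂ = 89.8 kPa.
W = 0 (no volume change).
ΔU = nCvΔT = 2.30×20.8×(669−436) = 11100 J.
Q = ΔU = 11100 J.
Net over both steps: W = 12500 J, Q = 23600 J, ΔU = 11100 J.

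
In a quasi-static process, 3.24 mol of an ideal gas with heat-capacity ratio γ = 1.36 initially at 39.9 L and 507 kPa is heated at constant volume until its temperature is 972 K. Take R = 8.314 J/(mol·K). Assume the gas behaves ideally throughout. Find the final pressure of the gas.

T₁ = P₁V₁/(nR) = 507×39.9/(3.24×8.314) = 751 K.
Isochoric: V stays 39.9 L; P/T = const ⇒ T₂ = 972 K, P₂ = 656 kPa.

656 kPa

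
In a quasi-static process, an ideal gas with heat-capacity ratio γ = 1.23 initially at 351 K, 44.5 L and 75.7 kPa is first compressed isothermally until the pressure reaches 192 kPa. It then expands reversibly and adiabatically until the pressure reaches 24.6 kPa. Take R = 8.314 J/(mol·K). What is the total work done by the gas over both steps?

1540 J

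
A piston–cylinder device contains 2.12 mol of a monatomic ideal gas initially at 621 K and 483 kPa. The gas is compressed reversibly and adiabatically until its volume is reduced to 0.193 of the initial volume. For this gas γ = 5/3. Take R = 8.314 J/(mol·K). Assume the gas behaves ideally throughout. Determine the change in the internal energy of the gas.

32700 J

V₁ = nRT₁/P₁ = 2.12×8.314×621/483 = 22.7 L.
Adiabatic: TV^(γ−1) = const ⇒ T₂ = 621×(5.18)^0.667 = 1860 K; PV^γ = const ⇒ P₂ = 7490 kPa.
For an ideal gas ΔU = nCvΔT with Cv = (3/2)R = 12.5 J/(mol·K).
ΔU = 2.12×12.5×(1860−621) = 32700 J.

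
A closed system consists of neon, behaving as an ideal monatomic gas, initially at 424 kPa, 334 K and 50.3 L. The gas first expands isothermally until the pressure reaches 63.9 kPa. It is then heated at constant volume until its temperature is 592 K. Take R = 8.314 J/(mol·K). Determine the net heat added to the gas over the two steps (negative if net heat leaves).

65100 J

n = P₁V₁/(RT₁) = 424×50.3/(8.314×334) = 7.68 mol.
Step 1 — Isothermal: T stays 334 K; PV = const ⇒ V₂ = 334 L, P₂ = 63.9 kPa.
ΔU = 0 (ideal gas, T constant).
W = nRT ln(V₂/V₁) = 7.68×8.314×334×ln(6.64) = 40400 J.
Q = ΔU + W = 40400 J.
State after step 1: P = 63.9 kPa, V = 334 L, T = 334 K.
Step 2 — Isochoric: V stays 334 L; P/T = const ⇒ T₂ = 592 K, P₂ = 113 kPa.
W = 0 (no volume change).
ΔU = nCvΔT = 7.68×12.5×(592−334) = 24700 J.
Q = ΔU = 24700 J.
Net over both steps: W = 40400 J, Q = 65100 J, ΔU = 24700 J.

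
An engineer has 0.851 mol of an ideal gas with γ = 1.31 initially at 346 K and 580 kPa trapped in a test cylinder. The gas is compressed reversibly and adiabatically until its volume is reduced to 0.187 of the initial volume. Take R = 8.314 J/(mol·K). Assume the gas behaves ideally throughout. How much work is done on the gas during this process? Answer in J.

5380 J

V₁ = nRT₁/P₁ = 0.851×8.314×346/580 = 4.22 L.
Adiabatic: TV^(γ−1) = const ⇒ T₂ = 346×(5.35)^0.310 = 582 K; PV^γ = const ⇒ P₂ = 5220 kPa.
ΔU = nCvΔT = 0.851×26.8×(582−346) = 5380 J.
Q = 0 for an adiabatic process, so W = −ΔU = -5380 J.
Work done on the gas = −W_by = 5380 J.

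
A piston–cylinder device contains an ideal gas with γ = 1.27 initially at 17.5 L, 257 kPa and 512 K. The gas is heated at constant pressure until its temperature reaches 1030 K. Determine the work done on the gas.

-4550 J

n = P₁V₁/(RT₁) = 257×17.5/(8.314×512) = 1.06 mol.
Isobaric: P stays 257 kPa; V/T = const ⇒ T₂ = 1030 K, V₂ = 35.2 L.
W = PΔV = 257×(35.2−17.5) kPa·L = 4550 J.
Work done on the gas = −W_by = -4550 J.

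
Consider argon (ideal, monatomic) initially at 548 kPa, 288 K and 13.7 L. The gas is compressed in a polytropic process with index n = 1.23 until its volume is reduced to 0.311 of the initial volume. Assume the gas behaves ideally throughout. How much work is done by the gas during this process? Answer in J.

-10100 J

n = P₁V₁/(RT₁) = 548×13.7/(8.314×288) = 3.14 mol.
Polytropic n=1.23: T₂ = T₁(V₁/V₂)^(n−1) = 288×(3.22)^0.23 = 377 K; P₂ = P₁(V₁/V₂)^n = 2310 kPa.
W = (P₁V₁−P₂V₂)/(n−1) = (548×13.7−2310×4.26)/0.23 = -10100 J.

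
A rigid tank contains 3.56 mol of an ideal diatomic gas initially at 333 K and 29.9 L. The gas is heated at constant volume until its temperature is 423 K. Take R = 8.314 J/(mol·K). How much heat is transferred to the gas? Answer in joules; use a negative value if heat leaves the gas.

6660 J

P₁ = nRT₁/V₁ = 3.56×8.314×333/29.9 = 330 kPa.
Isochoric: V stays 29.9 L; P/T = const ⇒ T₂ = 423 K, P₂ = 419 kPa.
W = 0 (no volume change).
ΔU = nCvΔT = 3.56×20.8×(423−333) = 6660 J.
Q = ΔU = 6660 J.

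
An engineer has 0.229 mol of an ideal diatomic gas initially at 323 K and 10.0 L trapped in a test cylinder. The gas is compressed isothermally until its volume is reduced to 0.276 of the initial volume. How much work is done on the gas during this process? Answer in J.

792 J

P₁ = nRT₁/V₁ = 0.229×8.314×323/10.0 = 61.5 kPa.
Isothermal: T stays 323 K; PV = const ⇒ V₂ = 2.76 L, P₂ = 223 kPa.
W = nRT ln(V₂/V₁) = 0.229×8.314×323×ln(0.276) = -792 J.
Work done on the gas = −W_by = 792 J.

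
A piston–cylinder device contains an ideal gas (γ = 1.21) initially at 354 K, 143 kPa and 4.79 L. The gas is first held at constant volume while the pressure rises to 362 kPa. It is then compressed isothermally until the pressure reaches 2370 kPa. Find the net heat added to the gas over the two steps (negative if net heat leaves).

n = P₁V₁/(RT₁) = 143×4.79/(8.314×354) = 0.233 mol.
Step 1 — Isochoric: V stays 4.79 L; P/T = const ⇒ T₂ = 896 K, P₂ = 362 kPa.
W = 0 (no volume change).
ΔU = nCvΔT = 0.233×39.6×(896−354) = 5000 J.
Q = ΔU = 5000 J.
State after step 1: P = 362 kPa, V = 4.79 L, T = 896 K.
Step 2 — Isothermal: T stays 896 K; PV = const ⇒ V₂ = 0.732 L, P₂ = 2370 kPa.
ΔU = 0 (ideal gas, T constant).
W = nRT ln(V₂/V₁) = 0.233×8.314×896×ln(0.153) = -3260 J.
Q = ΔU + W = -3260 J.
Net over both steps: W = -3260 J, Q = 1740 J, ΔU = 5000 J.

1740 J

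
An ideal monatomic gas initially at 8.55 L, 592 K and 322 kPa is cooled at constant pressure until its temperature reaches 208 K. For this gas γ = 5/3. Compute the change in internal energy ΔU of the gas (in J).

n = P₁V₁/(RT₁) = 322×8.55/(8.314×592) = 0.559 mol.
Isobaric: P stays 322 kPa; V/T = const ⇒ T₂ = 208 K, V₂ = 3.00 L.
For an ideal gas ΔU = nCvΔT with Cv = (3/2)R = 12.5 J/(mol·K).
ΔU = 0.559×12.5×(208−592) = -2680 J.

-2680 J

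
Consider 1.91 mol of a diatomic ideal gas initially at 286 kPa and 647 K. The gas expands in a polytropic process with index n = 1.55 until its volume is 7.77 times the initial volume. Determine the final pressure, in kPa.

V₁ = nRT₁/P₁ = 1.91×8.314×647/286 = 35.9 L.
Polytropic n=1.55: T₂ = T₁(V₁/V₂)^(n−1) = 647×(0.129)^0.55 = 209 K; P₂ = P₁(V₁/V₂)^n = 11.9 kPa.

11.9 kPa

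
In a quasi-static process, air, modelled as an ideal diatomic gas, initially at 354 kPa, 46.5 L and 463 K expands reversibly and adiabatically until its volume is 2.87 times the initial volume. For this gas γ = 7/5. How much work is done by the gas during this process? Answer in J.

14200 J

n = P₁V₁/(RT₁) = 354×46.5/(8.314×463) = 4.28 mol.
Adiabatic: TV^(γ−1) = const ⇒ T₂ = 463×(0.348)^0.400 = 304 K; PV^γ = const ⇒ P₂ = 80.9 kPa.
ΔU = nCvΔT = 4.28×20.8×(304−463) = -14200 J.
Q = 0 for an adiabatic process, so W = −ΔU = 14200 J.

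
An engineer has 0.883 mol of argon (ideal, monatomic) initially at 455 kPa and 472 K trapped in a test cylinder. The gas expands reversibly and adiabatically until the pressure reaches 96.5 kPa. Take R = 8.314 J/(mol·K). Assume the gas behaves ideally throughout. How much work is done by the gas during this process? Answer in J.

2400 J

V₁ = nRT₁/P₁ = 0.883×8.314×472/455 = 7.62 L.
Adiabatic: T₂/T₁ = (P₂/P₁)^((γ−1)/γ) ⇒ T₂ = 472×(0.212)^0.400 = 254 K; V₂ = 19.3 L.
ΔU = nCvΔT = 0.883×12.5×(254−472) = -2400 J.
Q = 0 for an adiabatic process, so W = −ΔU = 2400 J.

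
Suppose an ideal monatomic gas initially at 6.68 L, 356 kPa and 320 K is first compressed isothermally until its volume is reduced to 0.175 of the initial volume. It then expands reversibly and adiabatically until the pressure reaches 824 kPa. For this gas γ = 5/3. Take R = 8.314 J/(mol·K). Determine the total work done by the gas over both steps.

-3060 J

n = P₁V₁/(RT₁) = 356×6.68/(8.314×320) = 0.894 mol.
Step 1 — Isothermal: T stays 320 K; PV = const ⇒ V₂ = 1.17 L, P₂ = 2030 kPa.
ΔU = 0 (ideal gas, T constant).
W = nRT ln(V₂/V₁) = 0.894×8.314×320×ln(0.175) = -4140 J.
Q = ΔU + W = -4140 J.
State after step 1: P = 2030 kPa, V = 1.17 L, T = 320 K.
Step 2 — Adiabatic: T₂/T₁ = (P₂/P₁)^((γ−1)/γ) ⇒ T₂ = 320×(0.405)^0.400 = 223 K; V₂ = 2.01 L.
ΔU = nCvΔT = 0.894×12.5×(223−320) = -1080 J.
Q = 0 for an adiabatic process, so W = −ΔU = 1080 J.
Net over both steps: W = -3060 J, Q = -4140 J, ΔU = -1080 J.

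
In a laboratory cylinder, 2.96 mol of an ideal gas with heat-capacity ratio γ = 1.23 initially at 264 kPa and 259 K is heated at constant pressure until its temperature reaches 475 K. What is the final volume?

V₁ = nRT₁/P₁ = 2.96×8.314×259/264 = 24.1 L.
Isobaric: P stays 264 kPa; V/T = const ⇒ T₂ = 475 K, V₂ = 44.3 L.

44.3 L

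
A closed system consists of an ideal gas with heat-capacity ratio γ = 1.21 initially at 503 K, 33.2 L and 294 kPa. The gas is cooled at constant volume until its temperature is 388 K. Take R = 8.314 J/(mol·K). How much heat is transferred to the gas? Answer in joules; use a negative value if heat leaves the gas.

-10600 J

n = P₁V₁/(RT₁) = 294×33.2/(8.314×503) = 2.33 mol.
Isochoric: V stays 33.2 L; P/T = const ⇒ T₂ = 388 K, P₂ = 227 kPa.
W = 0 (no volume change).
ΔU = nCvΔT = 2.33×39.6×(388−503) = -10600 J.
Q = ΔU = -10600 J.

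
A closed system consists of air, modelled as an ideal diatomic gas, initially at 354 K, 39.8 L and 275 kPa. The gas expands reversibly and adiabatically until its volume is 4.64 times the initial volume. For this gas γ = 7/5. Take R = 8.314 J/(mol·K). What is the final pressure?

Adiabatic: TV^(γ−1) = const ⇒ T₂ = 354×(0.216)^0.400 = 192 K; PV^γ = const ⇒ P₂ = 32.1 kPa.

32.1 kPa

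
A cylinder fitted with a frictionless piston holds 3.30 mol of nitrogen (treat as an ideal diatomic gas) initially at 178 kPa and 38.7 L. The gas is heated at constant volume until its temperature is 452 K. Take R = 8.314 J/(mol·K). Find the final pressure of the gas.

320 kPa

T₁ = P₁V₁/(nR) = 178×38.7/(3.30×8.314) = 251 K.
Isochoric: V stays 38.7 L; P/T = const ⇒ T₂ = 452 K, P₂ = 320 kPa.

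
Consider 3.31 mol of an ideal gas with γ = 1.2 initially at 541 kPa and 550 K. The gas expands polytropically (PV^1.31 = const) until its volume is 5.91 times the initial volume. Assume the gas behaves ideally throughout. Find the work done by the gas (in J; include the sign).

20700 J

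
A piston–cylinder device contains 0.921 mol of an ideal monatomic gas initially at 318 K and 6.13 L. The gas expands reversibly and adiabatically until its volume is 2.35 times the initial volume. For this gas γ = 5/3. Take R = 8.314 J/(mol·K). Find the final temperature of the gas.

180 K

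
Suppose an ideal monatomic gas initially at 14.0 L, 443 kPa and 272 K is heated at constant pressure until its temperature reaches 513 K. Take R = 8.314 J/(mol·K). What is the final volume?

26.4 L

Isobaric: P stays 443 kPa; V/T = const ⇒ T₂ = 513 K, V₂ = 26.4 L.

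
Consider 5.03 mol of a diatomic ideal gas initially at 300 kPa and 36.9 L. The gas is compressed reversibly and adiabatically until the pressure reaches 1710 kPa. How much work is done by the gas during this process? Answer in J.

-17800 J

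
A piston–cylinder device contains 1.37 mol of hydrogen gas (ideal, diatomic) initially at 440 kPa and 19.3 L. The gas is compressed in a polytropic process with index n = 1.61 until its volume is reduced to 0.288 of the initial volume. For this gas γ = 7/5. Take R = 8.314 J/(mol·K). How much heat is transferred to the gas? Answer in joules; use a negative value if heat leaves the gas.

T₁ = P₁V₁/(nR) = 440×19.3/(1.37×8.314) = 746 K.
Polytropic n=1.61: T₂ = T₁(V₁/V₂)^(n−1) = 746×(3.47)^0.61 = 1590 K; P₂ = P₁(V₁/V₂)^n = 3260 kPa.
W = (P₁V₁−P₂V₂)/(n−1) = (440×19.3−3260×5.56)/0.61 = -15800 J.
ΔU = nCvΔT = 1.37×20.8×(1590−746) = 24100 J.
Q = ΔU + W = 8310 J.

8310 J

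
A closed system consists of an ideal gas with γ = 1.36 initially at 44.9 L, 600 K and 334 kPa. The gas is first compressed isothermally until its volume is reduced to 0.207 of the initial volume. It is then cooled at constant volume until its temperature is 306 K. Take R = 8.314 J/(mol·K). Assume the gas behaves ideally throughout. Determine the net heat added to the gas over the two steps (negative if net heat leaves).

-44000 J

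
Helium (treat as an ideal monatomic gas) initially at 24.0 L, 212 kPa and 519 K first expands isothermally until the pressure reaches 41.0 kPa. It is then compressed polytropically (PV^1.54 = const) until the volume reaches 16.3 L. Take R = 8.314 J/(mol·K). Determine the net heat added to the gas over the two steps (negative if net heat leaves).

4790 J

n = P₁V₁/(RT₁) = 212×24.0/(8.314×519) = 1.18 mol.
Step 1 — Isothermal: T stays 519 K; PV = const ⇒ V₂ = 124 L, P₂ = 41.0 kPa.
ΔU = 0 (ideal gas, T constant).
W = nRT ln(V₂/V₁) = 1.18×8.314×519×ln(5.17) = 8360 J.
Q = ΔU + W = 8360 J.
State after step 1: P = 41.0 kPa, V = 124 L, T = 519 K.
Step 2 — Polytropic n=1.54: T₂ = T₁(V₁/V₂)^(n−1) = 519×(7.61)^0.54 = 1550 K; P₂ = P₁(V₁/V₂)^n = 934 kPa.
W = (P₁V₁−P₂V₂)/(n−1) = (41.0×124−934×16.3)/0.54 = -18800 J.
ΔU = nCvΔT = 1.18×12.5×(1550−519) = 15200 J.
Q = ΔU + W = -3570 J.
Net over both steps: W = -10400 J, Q = 4790 J, ΔU = 15200 J.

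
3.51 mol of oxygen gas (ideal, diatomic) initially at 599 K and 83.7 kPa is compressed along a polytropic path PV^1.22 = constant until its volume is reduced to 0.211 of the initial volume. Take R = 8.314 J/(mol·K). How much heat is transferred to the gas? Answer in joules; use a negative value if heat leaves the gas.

-14600 J

V₁ = nRT₁/P₁ = 3.51×8.314×599/83.7 = 209 L.
Polytropic n=1.22: T₂ = T₁(V₁/V₂)^(n−1) = 599×(4.74)^0.22 = 843 K; P₂ = P₁(V₁/V₂)^n = 559 kPa.
W = (P₁V₁−P₂V₂)/(n−1) = (83.7×209−559×44.1)/0.22 = -32400 J.
ΔU = nCvΔT = 3.51×20.8×(843−599) = 17800 J.
Q = ΔU + W = -14600 J.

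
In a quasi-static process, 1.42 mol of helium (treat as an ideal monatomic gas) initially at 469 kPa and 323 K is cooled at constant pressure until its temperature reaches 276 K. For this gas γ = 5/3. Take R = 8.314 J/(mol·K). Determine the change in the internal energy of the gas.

-832 J

V₁ = nRT₁/P₁ = 1.42×8.314×323/469 = 8.13 L.
Isobaric: P stays 469 kPa; V/T = const ⇒ T₂ = 276 K, V₂ = 6.95 L.
For an ideal gas ΔU = nCvΔT with Cv = (3/2)R = 12.5 J/(mol·K).
ΔU = 1.42×12.5×(276−323) = -832 J.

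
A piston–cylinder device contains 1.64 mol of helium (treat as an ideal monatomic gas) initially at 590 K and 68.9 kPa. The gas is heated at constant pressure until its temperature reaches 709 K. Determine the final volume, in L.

140 L

V₁ = nRT₁/P₁ = 1.64×8.314×590/68.9 = 117 L.
Isobaric: P stays 68.9 kPa; V/T = const ⇒ T₂ = 709 K, V₂ = 140 L.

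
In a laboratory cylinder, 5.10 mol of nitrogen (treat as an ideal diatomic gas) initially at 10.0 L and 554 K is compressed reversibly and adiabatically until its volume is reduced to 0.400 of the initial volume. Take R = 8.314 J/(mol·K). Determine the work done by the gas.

P₁ = nRT₁/V₁ = 5.10×8.314×554/10.0 = 2350 kPa.
Adiabatic: TV^(γ−1) = const ⇒ T₂ = 554×(2.50)^0.400 = 799 K; PV^γ = const ⇒ P₂ = 8470 kPa.
ΔU = nCvΔT = 5.10×20.8×(799−554) = 26000 J.
Q = 0 for an adiabatic process, so W = −ΔU = -26000 J.

-26000 J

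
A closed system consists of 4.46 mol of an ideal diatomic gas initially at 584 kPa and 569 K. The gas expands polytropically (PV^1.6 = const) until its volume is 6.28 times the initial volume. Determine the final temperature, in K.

V₁ = nRT₁/P₁ = 4.46×8.314×569/584 = 36.1 L.
Polytropic n=1.6: T₂ = T₁(V₁/V₂)^(n−1) = 569×(0.159)^0.60 = 189 K; P₂ = P₁(V₁/V₂)^n = 30.9 kPa.

189 K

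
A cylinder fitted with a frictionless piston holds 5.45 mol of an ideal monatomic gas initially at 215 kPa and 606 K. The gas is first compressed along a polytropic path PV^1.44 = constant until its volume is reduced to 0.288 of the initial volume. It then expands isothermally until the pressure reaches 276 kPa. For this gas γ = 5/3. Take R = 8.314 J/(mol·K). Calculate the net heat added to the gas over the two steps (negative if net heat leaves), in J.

V₁ = nRT₁/P₁ = 5.45×8.314×606/215 = 128 L.
Step 1 — Polytropic n=1.44: T₂ = T₁(V₁/V₂)^(n−1) = 606×(3.47)^0.44 = 1050 K; P₂ = P₁(V₁/V₂)^n = 1290 kPa.
W = (P₁V₁−P₂V₂)/(n−1) = (215×128−1290×36.8)/0.44 = -45500 J.
ΔU = nCvΔT = 5.45×12.5×(1050−606) = 30000 J.
Q = ΔU + W = -15500 J.
State after step 1: P = 1290 kPa, V = 36.8 L, T = 1050 K.
Step 2 — Isothermal: T stays 1050 K; PV = const ⇒ V₂ = 172 L, P₂ = 276 kPa.
ΔU = 0 (ideal gas, T constant).
W = nRT ln(V₂/V₁) = 5.45×8.314×1050×ln(4.68) = 73300 J.
Q = ΔU + W = 73300 J.
Net over both steps: W = 27700 J, Q = 57800 J, ΔU = 30000 J.

57800 J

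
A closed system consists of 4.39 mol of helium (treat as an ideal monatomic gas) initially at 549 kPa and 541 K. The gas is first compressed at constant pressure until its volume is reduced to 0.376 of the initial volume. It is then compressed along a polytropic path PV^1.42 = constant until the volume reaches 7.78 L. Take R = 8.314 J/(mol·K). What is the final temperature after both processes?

V₁ = nRT₁/P₁ = 4.39×8.314×541/549 = 36.0 L.
Step 1 — Isobaric: P stays 549 kPa; V/T = const ⇒ T₂ = 203 K, V₂ = 13.5 L.
W = PΔV = 549×(13.5−36.0) kPa·L = -12300 J.
ΔU = nCvΔT = 4.39×12.5×(203−541) = -18500 J.
Q = ΔU + W = nCpΔT = -30800 J.
State after step 1: P = 549 kPa, V = 13.5 L, T = 203 K.
Step 2 — Polytropic n=1.42: T₂ = T₁(V₁/V₂)^(n−1) = 203×(1.74)^0.42 = 257 K; P₂ = P₁(V₁/V₂)^n = 1200 kPa.
W = (P₁V₁−P₂V₂)/(n−1) = (549×13.5−1200×7.78)/0.42 = -4620 J.
ΔU = nCvΔT = 4.39×12.5×(257−203) = 2910 J.
Q = ΔU + W = -1710 J.
Net over both steps: W = -16900 J, Q = -32500 J, ΔU = -15600 J.

257 K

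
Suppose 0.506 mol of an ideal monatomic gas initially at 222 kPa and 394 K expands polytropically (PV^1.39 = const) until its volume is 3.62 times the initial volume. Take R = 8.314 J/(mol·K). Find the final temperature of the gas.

239 K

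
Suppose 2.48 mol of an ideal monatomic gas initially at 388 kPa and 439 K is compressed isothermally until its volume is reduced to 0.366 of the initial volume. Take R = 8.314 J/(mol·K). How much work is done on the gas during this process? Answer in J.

9100 J

V₁ = nRT₁/P₁ = 2.48×8.314×439/388 = 23.3 L.
Isothermal: T stays 439 K; PV = const ⇒ V₂ = 8.54 L, P₂ = 1060 kPa.
W = nRT ln(V₂/V₁) = 2.48×8.314×439×ln(0.366) = -9100 J.
Work done on the gas = −W_by = 9100 J.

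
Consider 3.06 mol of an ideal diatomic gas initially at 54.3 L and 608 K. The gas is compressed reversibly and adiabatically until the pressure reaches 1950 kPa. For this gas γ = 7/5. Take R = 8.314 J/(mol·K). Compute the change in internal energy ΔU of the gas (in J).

P₁ = nRT₁/V₁ = 3.06×8.314×608/54.3 = 285 kPa.
Adiabatic: T₂/T₁ = (P₂/P₁)^((γ−1)/γ) ⇒ T₂ = 608×(6.85)^0.286 = 1050 K; V₂ = 13.7 L.
For an ideal gas ΔU = nCvΔT with Cv = (5/2)R = 20.8 J/(mol·K).
ΔU = 3.06×20.8×(1050−608) = 28300 J.

28300 J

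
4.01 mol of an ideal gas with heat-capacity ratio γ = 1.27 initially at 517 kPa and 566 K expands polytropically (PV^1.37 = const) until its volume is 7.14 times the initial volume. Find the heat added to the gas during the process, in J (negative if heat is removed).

-9760 J

V₁ = nRT₁/P₁ = 4.01×8.314×566/517 = 36.5 L.
Polytropic n=1.37: T₂ = T₁(V₁/V₂)^(n−1) = 566×(0.140)^0.37 = 273 K; P₂ = P₁(V₁/V₂)^n = 35.0 kPa.
W = (P₁V₁−P₂V₂)/(n−1) = (517×36.5−35.0×261)/0.37 = 26400 J.
ΔU = nCvΔT = 4.01×30.8×(273−566) = -36100 J.
Q = ΔU + W = -9760 J.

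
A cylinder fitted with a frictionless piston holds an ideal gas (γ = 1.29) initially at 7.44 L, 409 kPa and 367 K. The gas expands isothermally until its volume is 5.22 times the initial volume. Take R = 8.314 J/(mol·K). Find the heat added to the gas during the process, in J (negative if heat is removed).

5030 J

n = P₁V₁/(RT₁) = 409×7.44/(8.314×367) = 0.997 mol.
Isothermal: T stays 367 K; PV = const ⇒ V₂ = 38.8 L, P₂ = 78.4 kPa.
ΔU = 0 (ideal gas, T constant).
W = nRT ln(V₂/V₁) = 0.997×8.314×367×ln(5.22) = 5030 J.
Q = ΔU + W = 5030 J.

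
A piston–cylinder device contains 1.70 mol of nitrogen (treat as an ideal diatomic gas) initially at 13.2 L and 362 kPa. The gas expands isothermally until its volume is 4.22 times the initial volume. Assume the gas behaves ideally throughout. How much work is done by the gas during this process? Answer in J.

T₁ = P₁V₁/(nR) = 362×13.2/(1.70×8.314) = 338 K.
Isothermal: T stays 338 K; PV = const ⇒ V₂ = 55.7 L, P₂ = 85.8 kPa.
W = nRT ln(V₂/V₁) = 1.70×8.314×338×ln(4.22) = 6880 J.

6880 J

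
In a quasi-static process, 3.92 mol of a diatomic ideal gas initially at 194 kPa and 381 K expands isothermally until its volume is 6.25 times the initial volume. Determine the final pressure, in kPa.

31.0 kPa

V₁ = nRT₁/P₁ = 3.92×8.314×381/194 = 64.0 L.
Isothermal: T stays 381 K; PV = const ⇒ V₂ = 400 L, P₂ = 31.0 kPa.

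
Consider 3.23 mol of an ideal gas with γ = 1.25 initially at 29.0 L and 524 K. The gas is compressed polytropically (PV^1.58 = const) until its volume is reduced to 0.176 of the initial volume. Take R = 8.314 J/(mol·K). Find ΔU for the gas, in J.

97900 J

P₁ = nRT₁/V₁ = 3.23×8.314×524/29.0 = 485 kPa.
Polytropic n=1.58: T₂ = T₁(V₁/V₂)^(n−1) = 524×(5.68)^0.58 = 1440 K; P₂ = P₁(V₁/V₂)^n = 7550 kPa.
For an ideal gas ΔU = nCvΔT with Cv = R/(γ−1) = 33.3 J/(mol·K).
ΔU = 3.23×33.3×(1440−524) = 97900 J.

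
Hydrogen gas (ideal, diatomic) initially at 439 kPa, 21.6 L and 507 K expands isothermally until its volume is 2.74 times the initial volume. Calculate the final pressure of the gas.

Isothermal: T stays 507 K; PV = const ⇒ V₂ = 59.2 L, P₂ = 160 kPa.

160 kPa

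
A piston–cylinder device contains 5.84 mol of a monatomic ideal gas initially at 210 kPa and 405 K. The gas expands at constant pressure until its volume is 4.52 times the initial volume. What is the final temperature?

1830 K

V₁ = nRT₁/P₁ = 5.84×8.314×405/210 = 93.6 L.
Isobaric: P stays 210 kPa; V/T = const ⇒ T₂ = 1830 K, V₂ = 423 L.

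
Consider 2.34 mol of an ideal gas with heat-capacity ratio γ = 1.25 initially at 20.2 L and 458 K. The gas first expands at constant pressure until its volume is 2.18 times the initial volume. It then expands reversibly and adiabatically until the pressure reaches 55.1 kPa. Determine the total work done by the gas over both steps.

37000 J

P₁ = nRT₁/V₁ = 2.34×8.314×458/20.2 = 441 kPa.
Step 1 — Isobaric: P stays 441 kPa; V/T = const ⇒ T₂ = 998 K, V₂ = 44.0 L.
W = PΔV = 441×(44.0−20.2) kPa·L = 10500 J.
ΔU = nCvΔT = 2.34×33.3×(998−458) = 42100 J.
Q = ΔU + W = nCpΔT = 52600 J.
State after step 1: P = 441 kPa, V = 44.0 L, T = 998 K.
Step 2 — Adiabatic: T₂/T₁ = (P₂/P₁)^((γ−1)/γ) ⇒ T₂ = 998×(0.125)^0.200 = 659 K; V₂ = 233 L.
ΔU = nCvΔT = 2.34×33.3×(659−998) = -26400 J.
Q = 0 for an adiabatic process, so W = −ΔU = 26400 J.
Net over both steps: W = 37000 J, Q = 52600 J, ΔU = 15600 J.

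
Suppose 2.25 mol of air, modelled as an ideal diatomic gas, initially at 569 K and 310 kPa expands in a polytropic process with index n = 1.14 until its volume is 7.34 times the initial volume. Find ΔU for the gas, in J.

V₁ = nRT₁/P₁ = 2.25×8.314×569/310 = 34.3 L.
Polytropic n=1.14: T₂ = T₁(V₁/V₂)^(n−1) = 569×(0.136)^0.14 = 430 K; P₂ = P₁(V₁/V₂)^n = 31.9 kPa.
For an ideal gas ΔU = nCvΔT with Cv = (5/2)R = 20.8 J/(mol·K).
ΔU = 2.25×20.8×(430−569) = -6480 J.

-6480 J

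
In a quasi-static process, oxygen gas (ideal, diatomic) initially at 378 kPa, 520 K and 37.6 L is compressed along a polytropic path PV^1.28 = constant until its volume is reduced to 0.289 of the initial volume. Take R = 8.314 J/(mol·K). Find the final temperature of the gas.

736 K

Polytropic n=1.28: T₂ = T₁(V₁/V₂)^(n−1) = 520×(3.46)^0.28 = 736 K; P₂ = P₁(V₁/V₂)^n = 1850 kPa.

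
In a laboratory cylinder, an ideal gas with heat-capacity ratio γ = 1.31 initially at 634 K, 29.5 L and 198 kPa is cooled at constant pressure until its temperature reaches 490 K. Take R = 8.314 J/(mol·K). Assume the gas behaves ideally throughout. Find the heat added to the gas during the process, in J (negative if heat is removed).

-5610 J

n = P₁V₁/(RT₁) = 198×29.5/(8.314×634) = 1.11 mol.
Isobaric: P stays 198 kPa; V/T = const ⇒ T₂ = 490 K, V₂ = 22.8 L.
W = PΔV = 198×(22.8−29.5) kPa·L = -1330 J.
ΔU = nCvΔT = 1.11×26.8×(490−634) = -4280 J.
Q = ΔU + W = nCpΔT = -5610 J.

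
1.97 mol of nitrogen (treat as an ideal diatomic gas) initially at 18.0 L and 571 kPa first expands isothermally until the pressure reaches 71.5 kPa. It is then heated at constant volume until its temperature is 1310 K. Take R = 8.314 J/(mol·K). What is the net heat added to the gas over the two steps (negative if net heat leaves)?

49300 J

T₁ = P₁V₁/(nR) = 571×18.0/(1.97×8.314) = 628 K.
Step 1 — Isothermal: T stays 628 K; PV = const ⇒ V₂ = 144 L, P₂ = 71.5 kPa.
ΔU = 0 (ideal gas, T constant).
W = nRT ln(V₂/V₁) = 1.97×8.314×628×ln(7.99) = 21400 J.
Q = ΔU + W = 21400 J.
State after step 1: P = 71.5 kPa, V = 144 L, T = 628 K.
Step 2 — Isochoric: V stays 144 L; P/T = const ⇒ T₂ = 1310 K, P₂ = 149 kPa.
W = 0 (no volume change).
ΔU = nCvΔT = 1.97×20.8×(1310−628) = 27900 J.
Q = ΔU = 27900 J.
Net over both steps: W = 21400 J, Q = 49300 J, ΔU = 27900 J.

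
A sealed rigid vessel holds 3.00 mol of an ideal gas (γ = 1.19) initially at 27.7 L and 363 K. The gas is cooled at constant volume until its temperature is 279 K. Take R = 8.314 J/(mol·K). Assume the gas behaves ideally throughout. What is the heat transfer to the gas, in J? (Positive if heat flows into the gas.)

P₁ = nRT₁/V₁ = 3.00×8.314×363/27.7 = 327 kPa.
Isochoric: V stays 27.7 L; P/T = const ⇒ T₂ = 279 K, P₂ = 251 kPa.
W = 0 (no volume change).
ΔU = nCvΔT = 3.00×43.8×(279−363) = -11000 J.
Q = ΔU = -11000 J.

-11000 J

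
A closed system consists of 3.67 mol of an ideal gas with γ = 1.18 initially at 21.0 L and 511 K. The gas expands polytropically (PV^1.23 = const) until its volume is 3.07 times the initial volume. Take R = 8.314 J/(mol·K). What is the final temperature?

395 K

P₁ = nRT₁/V₁ = 3.67×8.314×511/21.0 = 742 kPa.
Polytropic n=1.23: T₂ = T₁(V₁/V₂)^(n−1) = 511×(0.326)^0.23 = 395 K; P₂ = P₁(V₁/V₂)^n = 187 kPa.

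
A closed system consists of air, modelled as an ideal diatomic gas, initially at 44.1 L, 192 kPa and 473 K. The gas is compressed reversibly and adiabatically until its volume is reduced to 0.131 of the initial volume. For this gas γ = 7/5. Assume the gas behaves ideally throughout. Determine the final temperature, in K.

Adiabatic: TV^(γ−1) = const ⇒ T₂ = 473×(7.63)^0.400 = 1070 K; PV^γ = const ⇒ P₂ = 3300 kPa.

1070 K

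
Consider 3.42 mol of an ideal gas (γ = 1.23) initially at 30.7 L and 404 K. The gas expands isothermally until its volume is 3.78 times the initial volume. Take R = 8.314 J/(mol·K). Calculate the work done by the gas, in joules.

15300 J

P₁ = nRT₁/V₁ = 3.42×8.314×404/30.7 = 374 kPa.
Isothermal: T stays 404 K; PV = const ⇒ V₂ = 116 L, P₂ = 99.0 kPa.
W = nRT ln(V₂/V₁) = 3.42×8.314×404×ln(3.78) = 15300 J.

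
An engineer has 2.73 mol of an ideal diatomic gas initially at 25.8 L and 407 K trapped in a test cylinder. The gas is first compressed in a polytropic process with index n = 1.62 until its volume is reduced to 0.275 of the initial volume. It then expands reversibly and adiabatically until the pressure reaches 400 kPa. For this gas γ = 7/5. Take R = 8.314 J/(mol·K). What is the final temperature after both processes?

515 K

P₁ = nRT₁/V₁ = 2.73×8.314×407/25.8 = 358 kPa.
Step 1 — Polytropic n=1.62: T₂ = T₁(V₁/V₂)^(n−1) = 407×(3.64)^0.62 = 906 K; P₂ = P₁(V₁/V₂)^n = 2900 kPa.
W = (P₁V₁−P₂V₂)/(n−1) = (358×25.8−2900×7.10)/0.62 = -18300 J.
ΔU = nCvΔT = 2.73×20.8×(906−407) = 28300 J.
Q = ΔU + W = 10100 J.
State after step 1: P = 2900 kPa, V = 7.10 L, T = 906 K.
Step 2 — Adiabatic: T₂/T₁ = (P₂/P₁)^((γ−1)/γ) ⇒ T₂ = 906×(0.138)^0.286 = 515 K; V₂ = 29.2 L.
ΔU = nCvΔT = 2.73×20.8×(515−906) = -22200 J.
Q = 0 for an adiabatic process, so W = −ΔU = 22200 J.
Net over both steps: W = 3950 J, Q = 10100 J, ΔU = 6100 J.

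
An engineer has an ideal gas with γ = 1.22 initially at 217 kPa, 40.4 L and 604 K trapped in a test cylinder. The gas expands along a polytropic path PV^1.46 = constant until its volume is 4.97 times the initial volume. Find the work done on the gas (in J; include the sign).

-9940 J

n = P₁V₁/(RT₁) = 217×40.4/(8.314×604) = 1.75 mol.
Polytropic n=1.46: T₂ = T₁(V₁/V₂)^(n−1) = 604×(0.201)^0.46 = 289 K; P₂ = P₁(V₁/V₂)^n = 20.9 kPa.
W = (P₁V₁−P₂V₂)/(n−1) = (217×40.4−20.9×201)/0.46 = 9940 J.
Work done on the gas = −W_by = -9940 J.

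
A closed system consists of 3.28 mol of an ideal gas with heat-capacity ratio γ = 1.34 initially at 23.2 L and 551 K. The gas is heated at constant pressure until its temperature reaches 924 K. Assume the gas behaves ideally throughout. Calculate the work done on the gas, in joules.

-10200 J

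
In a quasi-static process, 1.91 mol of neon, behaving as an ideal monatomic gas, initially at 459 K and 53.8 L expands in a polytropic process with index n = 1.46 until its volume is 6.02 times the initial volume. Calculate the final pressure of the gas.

9.86 kPa

P₁ = nRT₁/V₁ = 1.91×8.314×459/53.8 = 135 kPa.
Polytropic n=1.46: T₂ = T₁(V₁/V₂)^(n−1) = 459×(0.166)^0.46 = 201 K; P₂ = P₁(V₁/V₂)^n = 9.86 kPa.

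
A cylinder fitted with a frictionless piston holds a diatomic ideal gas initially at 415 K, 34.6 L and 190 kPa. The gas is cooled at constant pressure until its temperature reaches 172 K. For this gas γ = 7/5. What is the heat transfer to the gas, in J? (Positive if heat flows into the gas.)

n = P₁V₁/(RT₁) = 190×34.6/(8.314×415) = 1.91 mol.
Isobaric: P stays 190 kPa; V/T = const ⇒ T₂ = 172 K, V₂ = 14.3 L.
W = PΔV = 190×(14.3−34.6) kPa·L = -3850 J.
ΔU = nCvΔT = 1.91×20.8×(172−415) = -9620 J.
Q = ΔU + W = nCpΔT = -13500 J.

-13500 J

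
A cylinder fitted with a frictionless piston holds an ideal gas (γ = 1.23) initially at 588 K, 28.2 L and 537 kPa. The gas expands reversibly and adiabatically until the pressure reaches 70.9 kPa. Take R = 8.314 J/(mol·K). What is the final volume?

146 L

Adiabatic: T₂/T₁ = (P₂/P₁)^((γ−1)/γ) ⇒ T₂ = 588×(0.132)^0.187 = 403 K; V₂ = 146 L.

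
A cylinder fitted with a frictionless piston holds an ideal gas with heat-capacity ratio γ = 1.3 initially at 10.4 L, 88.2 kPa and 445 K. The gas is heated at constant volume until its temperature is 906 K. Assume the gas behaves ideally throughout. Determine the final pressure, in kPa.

Isochoric: V stays 10.4 L; P/T = const ⇒ T₂ = 906 K, P₂ = 180 kPa.

180 kPa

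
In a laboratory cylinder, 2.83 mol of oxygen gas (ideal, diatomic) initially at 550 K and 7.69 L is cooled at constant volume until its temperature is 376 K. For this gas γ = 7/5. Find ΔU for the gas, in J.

-10200 J

P₁ = nRT₁/V₁ = 2.83×8.314×550/7.69 = 1680 kPa.
Isochoric: V stays 7.69 L; P/T = const ⇒ T₂ = 376 K, P₂ = 1150 kPa.
For an ideal gas ΔU = nCvΔT with Cv = (5/2)R = 20.8 J/(mol·K).
ΔU = 2.83×20.8×(376−550) = -10200 J.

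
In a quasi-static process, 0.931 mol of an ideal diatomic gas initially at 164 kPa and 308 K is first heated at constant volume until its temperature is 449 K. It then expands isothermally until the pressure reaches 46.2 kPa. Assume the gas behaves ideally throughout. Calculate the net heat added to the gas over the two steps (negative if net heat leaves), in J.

8440 J

V₁ = nRT₁/P₁ = 0.931×8.314×308/164 = 14.5 L.
Step 1 — Isochoric: V stays 14.5 L; P/T = const ⇒ T₂ = 449 K, P₂ = 239 kPa.
W = 0 (no volume change).
ΔU = nCvΔT = 0.931×20.8×(449−308) = 2730 J.
Q = ΔU = 2730 J.
State after step 1: P = 239 kPa, V = 14.5 L, T = 449 K.
Step 2 — Isothermal: T stays 449 K; PV = const ⇒ V₂ = 75.2 L, P₂ = 46.2 kPa.
ΔU = 0 (ideal gas, T constant).
W = nRT ln(V₂/V₁) = 0.931×8.314×449×ln(5.17) = 5710 J.
Q = ΔU + W = 5710 J.
Net over both steps: W = 5710 J, Q = 8440 J, ΔU = 2730 J.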